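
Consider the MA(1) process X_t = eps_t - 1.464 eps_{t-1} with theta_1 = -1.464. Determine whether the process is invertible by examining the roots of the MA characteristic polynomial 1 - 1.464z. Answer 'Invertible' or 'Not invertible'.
\text{Not invertible}

The MA(q) characteristic polynomial is P(z) = 1 - 1.464z.
Invertibility requires all roots to lie outside the unit circle, i.e. |z| > 1 for every root.
This is linear in z: 1 + (-1.464) z = 0  =>  z = -1/(-1.464) = 0.68306,  |z| = 0.68306.
Moduli of all roots: 0.6831.
All moduli strictly greater than 1? No.
Verdict: Not invertible.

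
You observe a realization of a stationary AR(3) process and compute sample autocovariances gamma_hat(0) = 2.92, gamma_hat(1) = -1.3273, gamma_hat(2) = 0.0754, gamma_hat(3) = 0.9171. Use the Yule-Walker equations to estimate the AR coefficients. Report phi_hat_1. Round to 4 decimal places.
\hat\phi_{1} = -0.4900

The Yule-Walker equations for an AR(p) process read, in matrix form,
  Gamma_p phi = r_p,   with   (Gamma_p)_{ij} = gamma(|i - j|),
                       (r_p)_i = gamma(i),   i,j = 1..p.
Substitute the sample gammas (Toeplitz matrix and right-hand side of size 3):
  Gamma_p = [[2.92, -1.3273, 0.0754], [-1.3273, 2.92, -1.3273], [0.0754, -1.3273, 2.92]]
  r_p     = [-1.3273, 0.0754, 0.9171]
Written out (R1..R3):
  (R1) 2.92 phi_1 - 1.3273 phi_2 + 0.0754 phi_3 = -1.3273
  (R2) -1.3273 phi_1 + 2.92 phi_2 - 1.3273 phi_3 = 0.0754
  (R3) 0.0754 phi_1 - 1.3273 phi_2 + 2.92 phi_3 = 0.9171
Gaussian elimination:
  R2 <- R2 - (-1.3273/2.92) R1 = R2 - (-0.454555) R1:  2.316669 phi_2 - 1.293027 phi_3 = -0.527931
  R3 <- R3 - (0.0754/2.92) R1 = R3 - (0.025822) R1:  -1.293027 phi_2 + 2.918053 phi_3 = 0.951373
  R3 <- R3 - (-1.293027/2.316669) R2 = R3 - (-0.55814) R2:  2.196363 phi_3 = 0.656714
Back-substitution:
  phi_hat_3 = 0.656714 / 2.196363 = 0.299001
  phi_hat_2 = (-0.527931 - (-1.293027)(0.299001)) / 2.316669 = -0.060999
  phi_hat_1 = (-1.3273 - (-1.3273)(-0.060999) - (0.0754)(0.299001)) / 2.92 = -0.490003
So phi_hat = [-0.4900, -0.0610, 0.2990].
Therefore phi_hat_1 = -0.4900.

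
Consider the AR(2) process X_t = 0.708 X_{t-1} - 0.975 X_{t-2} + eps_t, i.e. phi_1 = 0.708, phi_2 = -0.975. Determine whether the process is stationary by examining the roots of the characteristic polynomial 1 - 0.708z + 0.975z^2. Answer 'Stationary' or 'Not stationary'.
\text{Stationary}

The AR(p) characteristic polynomial is P(z) = 1 - 0.708z + 0.975z^2.
Stationarity requires all roots to lie outside the unit circle, i.e. |z| > 1 for every root.
Set 1 + (-0.708) z + (0.975) z^2 = 0, i.e. a z^2 + b z + c = 0 with a = 0.975, b = -0.708, c = 1.
Discriminant D = b^2 - 4ac = (-0.708)^2 - 4*(0.975)*1 = 0.501264 - (3.9) = -3.398736.
D < 0, so the roots are the complex-conjugate pair z = (-b +/- i sqrt(-D)) / (2a) = 0.3631 +/- 0.9454i.
For a conjugate pair |z|^2 = z * conj(z) = (product of roots) = c/a = 1/(0.975) = 1.025641, so |z| = sqrt(1.025641) = 1.0127 for both roots.
Moduli of all roots: 1.0127, 1.0127.
All moduli strictly greater than 1? Yes.
Verdict: Stationary.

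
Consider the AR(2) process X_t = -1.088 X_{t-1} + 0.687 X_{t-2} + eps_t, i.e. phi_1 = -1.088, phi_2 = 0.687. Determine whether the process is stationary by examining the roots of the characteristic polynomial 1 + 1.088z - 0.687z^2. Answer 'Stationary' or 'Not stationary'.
\text{Not stationary}

The AR(p) characteristic polynomial is P(z) = 1 + 1.088z - 0.687z^2.
Stationarity requires all roots to lie outside the unit circle, i.e. |z| > 1 for every root.
Set 1 + (1.088) z + (-0.687) z^2 = 0, i.e. a z^2 + b z + c = 0 with a = -0.687, b = 1.088, c = 1.
Discriminant D = b^2 - 4ac = (1.088)^2 - 4*(-0.687)*1 = 1.183744 - (-2.748) = 3.931744.
D >= 0, so the roots are real: z = (-b +/- sqrt(D)) / (2a) = (-1.088 +/- 1.982863) / (-1.374).
  z_1 = (-1.088 + 1.982863) / (-1.374) = -0.6513,   |z_1| = 0.6513.
  z_2 = (-1.088 - 1.982863) / (-1.374) = 2.235,   |z_2| = 2.235.
Moduli of all roots: 0.6513, 2.2350.
All moduli strictly greater than 1? No.
Verdict: Not stationary.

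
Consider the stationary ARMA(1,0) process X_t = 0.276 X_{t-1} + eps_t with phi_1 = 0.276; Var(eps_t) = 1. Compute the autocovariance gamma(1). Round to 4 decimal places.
\gamma(1) = 0.2988

Multiply the model equation by X_{t-k} and take expectations. With theta_0 = psi_0 = 1 and psi_j the MA(infinity) weights, this gives
  gamma(k) - sum_i phi_i gamma(k-i) = c_k,
  c_k = sigma^2 * sum_{j=k..q} theta_j psi_{j-k}   (c_k = 0 for k > q),
using gamma(-m) = gamma(m).
Pure AR (q = 0): c_0 = sigma^2 = 1, c_k = 0 for k >= 1.
Equations for k = 0 and k = 1 (AR order 1):
  gamma(0) = phi_1 gamma(1) + c_0
  gamma(1) = phi_1 gamma(0) + c_1
Substituting the second into the first: gamma(0) (1 - phi_1^2) = c_0 + phi_1 c_1, so
  gamma(0) = c_0 / (1 - phi_1^2) = 1 / (1 - (0.276)^2) = 1 / 0.923824 = 1.082457.
  gamma(1) = phi_1 gamma(0) = (0.276)(1.082457) = 0.298758.
Therefore gamma(1) = 0.2988 (to 4 decimal places).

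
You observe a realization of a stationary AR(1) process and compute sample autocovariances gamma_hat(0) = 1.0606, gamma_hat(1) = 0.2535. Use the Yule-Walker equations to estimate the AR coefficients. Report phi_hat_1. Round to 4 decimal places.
\hat\phi_{1} = 0.2390

The Yule-Walker equations for an AR(p) process read, in matrix form,
  Gamma_p phi = r_p,   with   (Gamma_p)_{ij} = gamma(|i - j|),
                       (r_p)_i = gamma(i),   i,j = 1..p.
Substitute the sample gammas (Toeplitz matrix and right-hand side of size 1):
  Gamma_p = [[1.0606]]
  r_p     = [0.2535]
With p = 1 this is the single equation gamma(0) phi_1 = gamma(1):
  phi_hat_1 = gamma(1) / gamma(0) = 0.2535 / 1.0606 = 0.2390.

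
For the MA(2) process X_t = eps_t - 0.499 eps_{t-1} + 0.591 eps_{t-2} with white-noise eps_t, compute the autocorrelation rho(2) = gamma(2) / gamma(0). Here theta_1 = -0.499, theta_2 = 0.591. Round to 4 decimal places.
\rho(2) = 0.3698

For an MA(q) process with theta_0 = 1, the autocovariance is
  gamma(k) = sigma^2 * sum_{i=0..q-k} theta_i * theta_{i+k},
and rho(k) = gamma(k) / gamma(0). Sigma^2 cancels.
  numerator   = (1)*(0.591) = 0.591.
  denominator = (1)^2 + (-0.499)^2 + (0.591)^2 = 1.598282.
  rho(2) = 0.591 / 1.598282 = 0.3698.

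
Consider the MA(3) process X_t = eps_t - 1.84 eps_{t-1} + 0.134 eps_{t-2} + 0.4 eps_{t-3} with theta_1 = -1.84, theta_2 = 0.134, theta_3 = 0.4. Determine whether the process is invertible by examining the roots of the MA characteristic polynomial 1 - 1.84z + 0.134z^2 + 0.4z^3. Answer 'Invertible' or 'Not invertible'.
\text{Not invertible}

The MA(q) characteristic polynomial is P(z) = 1 - 1.84z + 0.134z^2 + 0.4z^3.
Invertibility requires all roots to lie outside the unit circle, i.e. |z| > 1 for every root.
Degree 3: look for a simple real root z0 first, then factor out (1 - z/z0) and solve the remaining quadratic.
Testing z0 = 0.625: P(0.625) = 1 + (-1.84)(0.625) + (0.134)(0.625)^2 + (0.4)(0.625)^3
  = 1 + (-1.15) + (0.052344) + (0.097656) = 0.  So z_0 = 0.625 is a root, |z_0| = 0.625.
Divide out the factor (1 - 1.6 z) = (1 - z/z0) (since 1/z0 = 1.6):
  P(z) = (1 - 1.6 z)(1 + (-0.24) z + (-0.25) z^2)
  [check: z-coef -0.24 - (1.6) = -1.84; z^2-coef -0.25 - (1.6)(-0.24) = 0.134; z^3-coef -(1.6)(-0.25) = 0.4.]
Remaining roots from the quadratic factor 1 + (-0.24) z + (-0.25) z^2:
  Set 1 + (-0.24) z + (-0.25) z^2 = 0, i.e. a z^2 + b z + c = 0 with a = -0.25, b = -0.24, c = 1.
  Discriminant D = b^2 - 4ac = (-0.24)^2 - 4*(-0.25)*1 = 0.0576 - (-1) = 1.0576.
  D >= 0, so the roots are real: z = (-b +/- sqrt(D)) / (2a) = (0.24 +/- 1.028397) / (-0.5).
    z_1 = (0.24 + 1.028397) / (-0.5) = -2.5368,   |z_1| = 2.5368.
    z_2 = (0.24 - 1.028397) / (-0.5) = 1.5768,   |z_2| = 1.5768.
Moduli of all roots: 0.6250, 2.5368, 1.5768.
All moduli strictly greater than 1? No.
Verdict: Not invertible.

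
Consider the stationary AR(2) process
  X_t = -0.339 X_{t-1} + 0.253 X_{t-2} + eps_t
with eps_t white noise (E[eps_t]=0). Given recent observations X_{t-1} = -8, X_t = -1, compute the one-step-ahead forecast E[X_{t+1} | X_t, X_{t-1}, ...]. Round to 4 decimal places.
E[X_{t+1} \mid \mathcal F_t] = -1.6850

For an AR(p) model X_t = c + sum_i phi_i X_{t-i} + eps_t, the
one-step-ahead conditional mean is
  E[X_{t+1} | X_t, ...] = c + sum_i phi_i X_{t+1-i}.
Substitute known values:
  E[X_{t+1} | ...] = (-0.339) * (-1) + (0.253) * (-8)
                   = -1.6850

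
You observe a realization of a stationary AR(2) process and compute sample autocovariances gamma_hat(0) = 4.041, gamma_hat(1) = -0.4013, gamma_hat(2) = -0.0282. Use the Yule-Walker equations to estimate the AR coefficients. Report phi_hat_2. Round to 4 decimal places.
\hat\phi_{2} = -0.0170

The Yule-Walker equations for an AR(p) process read, in matrix form,
  Gamma_p phi = r_p,   with   (Gamma_p)_{ij} = gamma(|i - j|),
                       (r_p)_i = gamma(i),   i,j = 1..p.
Substitute the sample gammas (Toeplitz matrix and right-hand side of size 2):
  Gamma_p = [[4.041, -0.4013], [-0.4013, 4.041]]
  r_p     = [-0.4013, -0.0282]
Written out:
  4.041 phi_1 - 0.4013 phi_2 = -0.4013
  -0.4013 phi_1 + 4.041 phi_2 = -0.0282
Solve by Cramer's rule:
  det = gamma(0)^2 - gamma(1)^2 = (4.041)^2 - (-0.4013)^2 = 16.329681 - 0.16104169 = 16.16863931
  phi_hat_1 = [gamma(1) gamma(0) - gamma(1) gamma(2)] / det = [(-0.4013)(4.041) - (-0.4013)(-0.0282)] / 16.16863931 = -1.63296996 / 16.16863931 = -0.101
  phi_hat_2 = [gamma(0) gamma(2) - gamma(1)^2] / det = [(4.041)(-0.0282) - (-0.4013)^2] / 16.16863931 = -0.27499789 / 16.16863931 = -0.017
So phi_hat = [-0.1010, -0.0170].
Therefore phi_hat_2 = -0.0170.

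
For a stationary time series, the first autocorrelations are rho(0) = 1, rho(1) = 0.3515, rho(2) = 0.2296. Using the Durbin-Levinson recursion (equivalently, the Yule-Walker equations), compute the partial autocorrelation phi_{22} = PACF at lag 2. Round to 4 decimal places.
\phi_{22} = 0.1210

The PACF at lag k is phi_{kk}, the last component of the solution
to the Yule-Walker system G_k phi = r_k where
  (G_k)_{ij} = rho(|i - j|), (r_k)_i = rho(i), i,j = 1..k.
Equivalently, Durbin-Levinson gives phi_{kk} iteratively:
  phi_{11} = rho(1)
  phi_{kk} = [rho(k) - sum_{j=1..k-1} phi_{k-1,j} rho(k-j)]
            / [1 - sum_{j=1..k-1} phi_{k-1,j} rho(j)],
  phi_{k,j} = phi_{k-1,j} - phi_{kk} phi_{k-1,k-j},  j = 1..k-1.
Step k = 1:
  phi_11 = rho(1) = 0.3515.
Step k = 2:
  phi_22 = [rho(2) - phi_11 rho(1)] / [1 - phi_11 rho(1)] = [0.2296 - (0.3515)(0.3515)] / [1 - (0.3515)(0.3515)]
         = 0.10604775 / 0.87644775 = 0.121.
Therefore phi_{22} = 0.1210.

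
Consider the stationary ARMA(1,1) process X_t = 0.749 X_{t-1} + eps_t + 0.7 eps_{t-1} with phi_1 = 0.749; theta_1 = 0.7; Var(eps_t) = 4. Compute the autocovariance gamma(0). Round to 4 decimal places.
\gamma(0) = 23.1308

Multiply the model equation by X_{t-k} and take expectations. With theta_0 = psi_0 = 1 and psi_j the MA(infinity) weights, this gives
  gamma(k) - sum_i phi_i gamma(k-i) = c_k,
  c_k = sigma^2 * sum_{j=k..q} theta_j psi_{j-k}   (c_k = 0 for k > q),
using gamma(-m) = gamma(m).
psi-weights needed (psi_j = theta_j + sum_i phi_i psi_{j-i}):
  psi_1 = theta_1 + phi_1 = 0.7 + (0.749) = 1.449
Right-hand sides:
  c_0 = sigma^2 (1 + theta_1 psi_1) = 4 * (1 + (0.7)(1.449)) = 4 * 2.0143 = 8.0572
  c_1 = sigma^2 theta_1 = 4 * (0.7) = 2.8
  c_2 = 0
Equations for k = 0 and k = 1 (AR order 1):
  gamma(0) = phi_1 gamma(1) + c_0
  gamma(1) = phi_1 gamma(0) + c_1
Substituting the second into the first: gamma(0) (1 - phi_1^2) = c_0 + phi_1 c_1, so
  gamma(0) = (c_0 + phi_1 c_1) / (1 - phi_1^2) = (8.0572 + (0.749)(2.8)) / (1 - (0.749)^2) = 10.1544 / 0.438999 = 23.130804.
Therefore gamma(0) = 23.1308 (to 4 decimal places).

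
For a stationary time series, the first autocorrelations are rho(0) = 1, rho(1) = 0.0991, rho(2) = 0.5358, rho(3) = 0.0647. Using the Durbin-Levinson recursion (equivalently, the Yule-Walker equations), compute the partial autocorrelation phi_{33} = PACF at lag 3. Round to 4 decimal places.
\phi_{33} = -0.0181

The PACF at lag k is phi_{kk}, the last component of the solution
to the Yule-Walker system G_k phi = r_k where
  (G_k)_{ij} = rho(|i - j|), (r_k)_i = rho(i), i,j = 1..k.
Equivalently, Durbin-Levinson gives phi_{kk} iteratively:
  phi_{11} = rho(1)
  phi_{kk} = [rho(k) - sum_{j=1..k-1} phi_{k-1,j} rho(k-j)]
            / [1 - sum_{j=1..k-1} phi_{k-1,j} rho(j)],
  phi_{k,j} = phi_{k-1,j} - phi_{kk} phi_{k-1,k-j},  j = 1..k-1.
Step k = 1:
  phi_11 = rho(1) = 0.0991.
Step k = 2:
  phi_22 = [rho(2) - phi_11 rho(1)] / [1 - phi_11 rho(1)] = [0.5358 - (0.0991)(0.0991)] / [1 - (0.0991)(0.0991)]
         = 0.52597919 / 0.99017919 = 0.531196.
  Update: phi_21 = phi_11 - phi_22 phi_11 = 0.0991 - (0.531196)(0.0991) = 0.046458.
Step k = 3:
  phi_33 = [rho(3) - phi_21 rho(2) - phi_22 rho(1)] / [1 - phi_21 rho(1) - phi_22 rho(2)]
    numerator   = 0.0647 - (0.046458)(0.5358) - (0.531196)(0.0991) = -0.01283397
    denominator = 1 - (0.046458)(0.0991) - (0.531196)(0.5358) = 0.71078117
  phi_33 = -0.01283397 / 0.71078117 = -0.0181.
Therefore phi_{33} = -0.0181.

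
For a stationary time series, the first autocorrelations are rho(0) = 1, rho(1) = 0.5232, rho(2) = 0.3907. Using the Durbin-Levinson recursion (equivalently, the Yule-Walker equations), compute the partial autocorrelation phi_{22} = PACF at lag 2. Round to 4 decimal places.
\phi_{22} = 0.1610

The PACF at lag k is phi_{kk}, the last component of the solution
to the Yule-Walker system G_k phi = r_k where
  (G_k)_{ij} = rho(|i - j|), (r_k)_i = rho(i), i,j = 1..k.
Equivalently, Durbin-Levinson gives phi_{kk} iteratively:
  phi_{11} = rho(1)
  phi_{kk} = [rho(k) - sum_{j=1..k-1} phi_{k-1,j} rho(k-j)]
            / [1 - sum_{j=1..k-1} phi_{k-1,j} rho(j)],
  phi_{k,j} = phi_{k-1,j} - phi_{kk} phi_{k-1,k-j},  j = 1..k-1.
Step k = 1:
  phi_11 = rho(1) = 0.5232.
Step k = 2:
  phi_22 = [rho(2) - phi_11 rho(1)] / [1 - phi_11 rho(1)] = [0.3907 - (0.5232)(0.5232)] / [1 - (0.5232)(0.5232)]
         = 0.11696176 / 0.72626176 = 0.161.
Therefore phi_{22} = 0.1610.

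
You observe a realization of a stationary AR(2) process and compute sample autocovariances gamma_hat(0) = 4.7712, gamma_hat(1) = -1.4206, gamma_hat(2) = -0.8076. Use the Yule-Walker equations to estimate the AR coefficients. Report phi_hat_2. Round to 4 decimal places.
\hat\phi_{2} = -0.2830

The Yule-Walker equations for an AR(p) process read, in matrix form,
  Gamma_p phi = r_p,   with   (Gamma_p)_{ij} = gamma(|i - j|),
                       (r_p)_i = gamma(i),   i,j = 1..p.
Substitute the sample gammas (Toeplitz matrix and right-hand side of size 2):
  Gamma_p = [[4.7712, -1.4206], [-1.4206, 4.7712]]
  r_p     = [-1.4206, -0.8076]
Written out:
  4.7712 phi_1 - 1.4206 phi_2 = -1.4206
  -1.4206 phi_1 + 4.7712 phi_2 = -0.8076
Solve by Cramer's rule:
  det = gamma(0)^2 - gamma(1)^2 = (4.7712)^2 - (-1.4206)^2 = 22.76434944 - 2.01810436 = 20.74624508
  phi_hat_1 = [gamma(1) gamma(0) - gamma(1) gamma(2)] / det = [(-1.4206)(4.7712) - (-1.4206)(-0.8076)] / 20.74624508 = -7.92524328 / 20.74624508 = -0.382
  phi_hat_2 = [gamma(0) gamma(2) - gamma(1)^2] / det = [(4.7712)(-0.8076) - (-1.4206)^2] / 20.74624508 = -5.87132548 / 20.74624508 = -0.283
So phi_hat = [-0.3820, -0.2830].
Therefore phi_hat_2 = -0.2830.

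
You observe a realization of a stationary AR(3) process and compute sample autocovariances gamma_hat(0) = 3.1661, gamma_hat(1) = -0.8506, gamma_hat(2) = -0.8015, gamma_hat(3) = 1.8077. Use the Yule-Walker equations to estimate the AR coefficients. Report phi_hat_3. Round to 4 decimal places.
\hat\phi_{3} = 0.4730

The Yule-Walker equations for an AR(p) process read, in matrix form,
  Gamma_p phi = r_p,   with   (Gamma_p)_{ij} = gamma(|i - j|),
                       (r_p)_i = gamma(i),   i,j = 1..p.
Substitute the sample gammas (Toeplitz matrix and right-hand side of size 3):
  Gamma_p = [[3.1661, -0.8506, -0.8015], [-0.8506, 3.1661, -0.8506], [-0.8015, -0.8506, 3.1661]]
  r_p     = [-0.8506, -0.8015, 1.8077]
Written out (R1..R3):
  (R1) 3.1661 phi_1 - 0.8506 phi_2 - 0.8015 phi_3 = -0.8506
  (R2) -0.8506 phi_1 + 3.1661 phi_2 - 0.8506 phi_3 = -0.8015
  (R3) -0.8015 phi_1 - 0.8506 phi_2 + 3.1661 phi_3 = 1.8077
Gaussian elimination:
  R2 <- R2 - (-0.8506/3.1661) R1 = R2 - (-0.268659) R1:  2.937579 phi_2 - 1.06593 phi_3 = -1.030021
  R3 <- R3 - (-0.8015/3.1661) R1 = R3 - (-0.253151) R1:  -1.06593 phi_2 + 2.9632 phi_3 = 1.59237
  R3 <- R3 - (-1.06593/2.937579) R2 = R3 - (-0.36286) R2:  2.576417 phi_3 = 1.218617
Back-substitution:
  phi_hat_3 = 1.218617 / 2.576417 = 0.472989
  phi_hat_2 = (-1.030021 - (-1.06593)(0.472989)) / 2.937579 = -0.179007
  phi_hat_1 = (-0.8506 - (-0.8506)(-0.179007) - (-0.8015)(0.472989)) / 3.1661 = -0.197013
So phi_hat = [-0.1970, -0.1790, 0.4730].
Therefore phi_hat_3 = 0.4730.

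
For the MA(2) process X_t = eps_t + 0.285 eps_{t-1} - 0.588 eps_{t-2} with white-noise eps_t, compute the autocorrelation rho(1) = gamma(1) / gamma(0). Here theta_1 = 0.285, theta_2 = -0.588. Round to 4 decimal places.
\rho(1) = 0.0823

For an MA(q) process with theta_0 = 1, the autocovariance is
  gamma(k) = sigma^2 * sum_{i=0..q-k} theta_i * theta_{i+k},
and rho(k) = gamma(k) / gamma(0). Sigma^2 cancels.
  numerator   = (1)*(0.285) + (0.285)*(-0.588) = 0.11742.
  denominator = (1)^2 + (0.285)^2 + (-0.588)^2 = 1.426969.
  rho(1) = 0.11742 / 1.426969 = 0.0823.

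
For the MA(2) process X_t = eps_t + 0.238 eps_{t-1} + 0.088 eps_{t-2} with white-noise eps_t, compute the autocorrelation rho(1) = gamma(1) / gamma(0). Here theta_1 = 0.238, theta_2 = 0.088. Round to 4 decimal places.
\rho(1) = 0.2433

For an MA(q) process with theta_0 = 1, the autocovariance is
  gamma(k) = sigma^2 * sum_{i=0..q-k} theta_i * theta_{i+k},
and rho(k) = gamma(k) / gamma(0). Sigma^2 cancels.
  numerator   = (1)*(0.238) + (0.238)*(0.088) = 0.258944.
  denominator = (1)^2 + (0.238)^2 + (0.088)^2 = 1.064388.
  rho(1) = 0.258944 / 1.064388 = 0.2433.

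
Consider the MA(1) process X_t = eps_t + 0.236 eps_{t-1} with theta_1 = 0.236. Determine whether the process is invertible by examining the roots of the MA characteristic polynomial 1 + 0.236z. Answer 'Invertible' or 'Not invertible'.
\text{Invertible}

The MA(q) characteristic polynomial is P(z) = 1 + 0.236z.
Invertibility requires all roots to lie outside the unit circle, i.e. |z| > 1 for every root.
This is linear in z: 1 + (0.236) z = 0  =>  z = -1/(0.236) = -4.237288,  |z| = 4.237288.
Moduli of all roots: 4.2373.
All moduli strictly greater than 1? Yes.
Verdict: Invertible.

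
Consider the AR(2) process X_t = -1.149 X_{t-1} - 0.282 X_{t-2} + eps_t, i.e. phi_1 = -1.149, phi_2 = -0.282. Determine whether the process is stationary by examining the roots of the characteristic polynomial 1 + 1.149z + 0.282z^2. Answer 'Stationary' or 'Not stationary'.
\text{Stationary}

The AR(p) characteristic polynomial is P(z) = 1 + 1.149z + 0.282z^2.
Stationarity requires all roots to lie outside the unit circle, i.e. |z| > 1 for every root.
Set 1 + (1.149) z + (0.282) z^2 = 0, i.e. a z^2 + b z + c = 0 with a = 0.282, b = 1.149, c = 1.
Discriminant D = b^2 - 4ac = (1.149)^2 - 4*(0.282)*1 = 1.320201 - (1.128) = 0.192201.
D >= 0, so the roots are real: z = (-b +/- sqrt(D)) / (2a) = (-1.149 +/- 0.438407) / (0.564).
  z_1 = (-1.149 + 0.438407) / (0.564) = -1.2599,   |z_1| = 1.2599.
  z_2 = (-1.149 - 0.438407) / (0.564) = -2.8146,   |z_2| = 2.8146.
Moduli of all roots: 1.2599, 2.8146.
All moduli strictly greater than 1? Yes.
Verdict: Stationary.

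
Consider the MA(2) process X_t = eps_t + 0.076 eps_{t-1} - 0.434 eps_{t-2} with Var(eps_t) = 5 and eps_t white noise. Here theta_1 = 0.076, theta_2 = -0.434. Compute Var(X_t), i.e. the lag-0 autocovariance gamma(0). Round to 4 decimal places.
\gamma(0) = 5.9707

For an MA(q) process X_t = eps_t + sum_i theta_i eps_{t-i} with
Var(eps_t) = sigma^2, the variance is
  gamma(0) = sigma^2 * (1 + sum_i theta_i^2).
  sum_i theta_i^2 = (0.076)^2 + (-0.434)^2 = 0.005776 + 0.188356 = 0.194132.
  gamma(0) = 5 * (1 + 0.194132) = 5 * 1.194132 = 5.97066, which rounds to 5.9707.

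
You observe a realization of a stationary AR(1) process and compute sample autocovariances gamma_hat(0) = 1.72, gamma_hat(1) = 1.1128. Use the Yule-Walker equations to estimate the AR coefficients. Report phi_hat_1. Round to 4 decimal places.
\hat\phi_{1} = 0.6470

The Yule-Walker equations for an AR(p) process read, in matrix form,
  Gamma_p phi = r_p,   with   (Gamma_p)_{ij} = gamma(|i - j|),
                       (r_p)_i = gamma(i),   i,j = 1..p.
Substitute the sample gammas (Toeplitz matrix and right-hand side of size 1):
  Gamma_p = [[1.72]]
  r_p     = [1.1128]
With p = 1 this is the single equation gamma(0) phi_1 = gamma(1):
  phi_hat_1 = gamma(1) / gamma(0) = 1.1128 / 1.72 = 0.6470.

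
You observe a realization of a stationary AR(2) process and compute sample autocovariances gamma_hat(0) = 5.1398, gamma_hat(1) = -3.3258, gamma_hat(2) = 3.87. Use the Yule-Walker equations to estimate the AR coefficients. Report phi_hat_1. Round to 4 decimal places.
\hat\phi_{1} = -0.2750

The Yule-Walker equations for an AR(p) process read, in matrix form,
  Gamma_p phi = r_p,   with   (Gamma_p)_{ij} = gamma(|i - j|),
                       (r_p)_i = gamma(i),   i,j = 1..p.
Substitute the sample gammas (Toeplitz matrix and right-hand side of size 2):
  Gamma_p = [[5.1398, -3.3258], [-3.3258, 5.1398]]
  r_p     = [-3.3258, 3.87]
Written out:
  5.1398 phi_1 - 3.3258 phi_2 = -3.3258
  -3.3258 phi_1 + 5.1398 phi_2 = 3.87
Solve by Cramer's rule:
  det = gamma(0)^2 - gamma(1)^2 = (5.1398)^2 - (-3.3258)^2 = 26.41754404 - 11.06094564 = 15.3565984
  phi_hat_1 = [gamma(1) gamma(0) - gamma(1) gamma(2)] / det = [(-3.3258)(5.1398) - (-3.3258)(3.87)] / 15.3565984 = -4.22310084 / 15.3565984 = -0.275
  phi_hat_2 = [gamma(0) gamma(2) - gamma(1)^2] / det = [(5.1398)(3.87) - (-3.3258)^2] / 15.3565984 = 8.83008036 / 15.3565984 = 0.575
So phi_hat = [-0.2750, 0.5750].
Therefore phi_hat_1 = -0.2750.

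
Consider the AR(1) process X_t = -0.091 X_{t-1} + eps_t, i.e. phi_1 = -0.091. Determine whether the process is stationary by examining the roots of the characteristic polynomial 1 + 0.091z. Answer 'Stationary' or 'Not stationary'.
\text{Stationary}

The AR(p) characteristic polynomial is P(z) = 1 + 0.091z.
Stationarity requires all roots to lie outside the unit circle, i.e. |z| > 1 for every root.
This is linear in z: 1 + (0.091) z = 0  =>  z = -1/(0.091) = -10.989011,  |z| = 10.989011.
Moduli of all roots: 10.9890.
All moduli strictly greater than 1? Yes.
Verdict: Stationary.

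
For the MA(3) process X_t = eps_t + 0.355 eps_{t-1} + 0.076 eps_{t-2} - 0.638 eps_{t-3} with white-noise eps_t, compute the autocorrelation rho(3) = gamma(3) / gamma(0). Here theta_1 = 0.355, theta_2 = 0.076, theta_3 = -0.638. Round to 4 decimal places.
\rho(3) = -0.4146

For an MA(q) process with theta_0 = 1, the autocovariance is
  gamma(k) = sigma^2 * sum_{i=0..q-k} theta_i * theta_{i+k},
and rho(k) = gamma(k) / gamma(0). Sigma^2 cancels.
  numerator   = (1)*(-0.638) = -0.638.
  denominator = (1)^2 + (0.355)^2 + (0.076)^2 + (-0.638)^2 = 1.538845.
  rho(3) = -0.638 / 1.538845 = -0.4146.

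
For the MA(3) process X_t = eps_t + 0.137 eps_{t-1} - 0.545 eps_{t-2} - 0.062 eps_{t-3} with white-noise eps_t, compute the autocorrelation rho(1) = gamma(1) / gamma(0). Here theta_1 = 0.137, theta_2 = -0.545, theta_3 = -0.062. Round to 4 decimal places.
\rho(1) = 0.0728

For an MA(q) process with theta_0 = 1, the autocovariance is
  gamma(k) = sigma^2 * sum_{i=0..q-k} theta_i * theta_{i+k},
and rho(k) = gamma(k) / gamma(0). Sigma^2 cancels.
  numerator   = (1)*(0.137) + (0.137)*(-0.545) + (-0.545)*(-0.062) = 0.096125.
  denominator = (1)^2 + (0.137)^2 + (-0.545)^2 + (-0.062)^2 = 1.319638.
  rho(1) = 0.096125 / 1.319638 = 0.0728.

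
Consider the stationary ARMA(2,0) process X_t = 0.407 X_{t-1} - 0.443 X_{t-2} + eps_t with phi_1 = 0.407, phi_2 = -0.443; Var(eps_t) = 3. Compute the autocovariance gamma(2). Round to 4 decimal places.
\gamma(2) = -1.3309

Multiply the model equation by X_{t-k} and take expectations. With theta_0 = psi_0 = 1 and psi_j the MA(infinity) weights, this gives
  gamma(k) - sum_i phi_i gamma(k-i) = c_k,
  c_k = sigma^2 * sum_{j=k..q} theta_j psi_{j-k}   (c_k = 0 for k > q),
using gamma(-m) = gamma(m).
Pure AR (q = 0): c_0 = sigma^2 = 3, c_k = 0 for k >= 1.
Equations for k = 0, 1, 2 (AR order 2, c_2 = 0):
  (E0) gamma(0) = phi_1 gamma(1) + phi_2 gamma(2) + c_0
  (E1) gamma(1) = phi_1 gamma(0) + phi_2 gamma(1) + c_1
  (E2) gamma(2) = phi_1 gamma(1) + phi_2 gamma(0)
From (E1): gamma(1) = A gamma(0) + B with
  A = phi_1 / (1 - phi_2) = 0.407 / 1.443 = 0.282051,   B = c_1 / (1 - phi_2) = 0 / 1.443 = 0.
Insert (E2) into (E0): gamma(0) (1 - phi_2^2) = phi_1 (1 + phi_2) gamma(1) + c_0.
  phi_1 (1 + phi_2) = (0.407)(0.557) = 0.226699,   1 - phi_2^2 = 0.803751.
Replace gamma(1) by A gamma(0) + B and collect gamma(0):
  gamma(0) [0.803751 - (0.226699)(0.282051)] = c_0 = 3
  gamma(0) * 0.73981 = 3
  gamma(0) = 3 / 0.73981 = 4.055094.
  gamma(1) = A gamma(0) = (0.282051)(4.055094) = 1.143744.
  gamma(2) = phi_1 gamma(1) + phi_2 gamma(0) = (0.407)(1.143744) + (-0.443)(4.055094) = -1.330903.
Therefore gamma(2) = -1.3309 (to 4 decimal places).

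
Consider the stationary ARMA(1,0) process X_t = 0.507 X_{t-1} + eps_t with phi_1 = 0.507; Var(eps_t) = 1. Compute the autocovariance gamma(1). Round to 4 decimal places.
\gamma(1) = 0.6824

Multiply the model equation by X_{t-k} and take expectations. With theta_0 = psi_0 = 1 and psi_j the MA(infinity) weights, this gives
  gamma(k) - sum_i phi_i gamma(k-i) = c_k,
  c_k = sigma^2 * sum_{j=k..q} theta_j psi_{j-k}   (c_k = 0 for k > q),
using gamma(-m) = gamma(m).
Pure AR (q = 0): c_0 = sigma^2 = 1, c_k = 0 for k >= 1.
Equations for k = 0 and k = 1 (AR order 1):
  gamma(0) = phi_1 gamma(1) + c_0
  gamma(1) = phi_1 gamma(0) + c_1
Substituting the second into the first: gamma(0) (1 - phi_1^2) = c_0 + phi_1 c_1, so
  gamma(0) = c_0 / (1 - phi_1^2) = 1 / (1 - (0.507)^2) = 1 / 0.742951 = 1.345984.
  gamma(1) = phi_1 gamma(0) = (0.507)(1.345984) = 0.682414.
Therefore gamma(1) = 0.6824 (to 4 decimal places).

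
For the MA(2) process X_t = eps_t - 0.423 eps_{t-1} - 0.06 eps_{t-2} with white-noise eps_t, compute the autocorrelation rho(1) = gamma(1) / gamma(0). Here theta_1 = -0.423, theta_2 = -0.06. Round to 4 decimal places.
\rho(1) = -0.3362

For an MA(q) process with theta_0 = 1, the autocovariance is
  gamma(k) = sigma^2 * sum_{i=0..q-k} theta_i * theta_{i+k},
and rho(k) = gamma(k) / gamma(0). Sigma^2 cancels.
  numerator   = (1)*(-0.423) + (-0.423)*(-0.06) = -0.39762.
  denominator = (1)^2 + (-0.423)^2 + (-0.06)^2 = 1.182529.
  rho(1) = -0.39762 / 1.182529 = -0.3362.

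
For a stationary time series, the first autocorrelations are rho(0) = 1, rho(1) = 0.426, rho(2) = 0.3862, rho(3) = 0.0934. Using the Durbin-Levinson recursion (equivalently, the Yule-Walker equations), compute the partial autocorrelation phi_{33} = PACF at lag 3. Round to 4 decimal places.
\phi_{33} = -0.1779

The PACF at lag k is phi_{kk}, the last component of the solution
to the Yule-Walker system G_k phi = r_k where
  (G_k)_{ij} = rho(|i - j|), (r_k)_i = rho(i), i,j = 1..k.
Equivalently, Durbin-Levinson gives phi_{kk} iteratively:
  phi_{11} = rho(1)
  phi_{kk} = [rho(k) - sum_{j=1..k-1} phi_{k-1,j} rho(k-j)]
            / [1 - sum_{j=1..k-1} phi_{k-1,j} rho(j)],
  phi_{k,j} = phi_{k-1,j} - phi_{kk} phi_{k-1,k-j},  j = 1..k-1.
Step k = 1:
  phi_11 = rho(1) = 0.426.
Step k = 2:
  phi_22 = [rho(2) - phi_11 rho(1)] / [1 - phi_11 rho(1)] = [0.3862 - (0.426)(0.426)] / [1 - (0.426)(0.426)]
         = 0.204724 / 0.818524 = 0.250114.
  Update: phi_21 = phi_11 - phi_22 phi_11 = 0.426 - (0.250114)(0.426) = 0.319452.
Step k = 3:
  phi_33 = [rho(3) - phi_21 rho(2) - phi_22 rho(1)] / [1 - phi_21 rho(1) - phi_22 rho(2)]
    numerator   = 0.0934 - (0.319452)(0.3862) - (0.250114)(0.426) = -0.13652061
    denominator = 1 - (0.319452)(0.426) - (0.250114)(0.3862) = 0.76731974
  phi_33 = -0.13652061 / 0.76731974 = -0.1779.
Therefore phi_{33} = -0.1779.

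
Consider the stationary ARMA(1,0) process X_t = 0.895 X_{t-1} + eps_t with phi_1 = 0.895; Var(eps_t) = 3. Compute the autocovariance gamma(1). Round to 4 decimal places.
\gamma(1) = 13.4942

Multiply the model equation by X_{t-k} and take expectations. With theta_0 = psi_0 = 1 and psi_j the MA(infinity) weights, this gives
  gamma(k) - sum_i phi_i gamma(k-i) = c_k,
  c_k = sigma^2 * sum_{j=k..q} theta_j psi_{j-k}   (c_k = 0 for k > q),
using gamma(-m) = gamma(m).
Pure AR (q = 0): c_0 = sigma^2 = 3, c_k = 0 for k >= 1.
Equations for k = 0 and k = 1 (AR order 1):
  gamma(0) = phi_1 gamma(1) + c_0
  gamma(1) = phi_1 gamma(0) + c_1
Substituting the second into the first: gamma(0) (1 - phi_1^2) = c_0 + phi_1 c_1, so
  gamma(0) = c_0 / (1 - phi_1^2) = 3 / (1 - (0.895)^2) = 3 / 0.198975 = 15.077271.
  gamma(1) = phi_1 gamma(0) = (0.895)(15.077271) = 13.494158.
Therefore gamma(1) = 13.4942 (to 4 decimal places).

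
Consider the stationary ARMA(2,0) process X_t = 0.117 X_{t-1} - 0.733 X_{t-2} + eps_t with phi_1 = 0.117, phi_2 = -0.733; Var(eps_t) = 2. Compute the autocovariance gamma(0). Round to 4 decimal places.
\gamma(0) = 4.3421

Multiply the model equation by X_{t-k} and take expectations. With theta_0 = psi_0 = 1 and psi_j the MA(infinity) weights, this gives
  gamma(k) - sum_i phi_i gamma(k-i) = c_k,
  c_k = sigma^2 * sum_{j=k..q} theta_j psi_{j-k}   (c_k = 0 for k > q),
using gamma(-m) = gamma(m).
Pure AR (q = 0): c_0 = sigma^2 = 2, c_k = 0 for k >= 1.
Equations for k = 0, 1, 2 (AR order 2, c_2 = 0):
  (E0) gamma(0) = phi_1 gamma(1) + phi_2 gamma(2) + c_0
  (E1) gamma(1) = phi_1 gamma(0) + phi_2 gamma(1) + c_1
  (E2) gamma(2) = phi_1 gamma(1) + phi_2 gamma(0)
From (E1): gamma(1) = A gamma(0) + B with
  A = phi_1 / (1 - phi_2) = 0.117 / 1.733 = 0.067513,   B = c_1 / (1 - phi_2) = 0 / 1.733 = 0.
Insert (E2) into (E0): gamma(0) (1 - phi_2^2) = phi_1 (1 + phi_2) gamma(1) + c_0.
  phi_1 (1 + phi_2) = (0.117)(0.267) = 0.031239,   1 - phi_2^2 = 0.462711.
Replace gamma(1) by A gamma(0) + B and collect gamma(0):
  gamma(0) [0.462711 - (0.031239)(0.067513)] = c_0 = 2
  gamma(0) * 0.460602 = 2
  gamma(0) = 2 / 0.460602 = 4.342144.
Therefore gamma(0) = 4.3421 (to 4 decimal places).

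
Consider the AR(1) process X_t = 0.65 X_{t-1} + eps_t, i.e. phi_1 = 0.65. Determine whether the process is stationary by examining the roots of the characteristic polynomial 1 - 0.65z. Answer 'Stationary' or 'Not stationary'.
\text{Stationary}

The AR(p) characteristic polynomial is P(z) = 1 - 0.65z.
Stationarity requires all roots to lie outside the unit circle, i.e. |z| > 1 for every root.
This is linear in z: 1 + (-0.65) z = 0  =>  z = -1/(-0.65) = 1.538462,  |z| = 1.538462.
Moduli of all roots: 1.5385.
All moduli strictly greater than 1? Yes.
Verdict: Stationary.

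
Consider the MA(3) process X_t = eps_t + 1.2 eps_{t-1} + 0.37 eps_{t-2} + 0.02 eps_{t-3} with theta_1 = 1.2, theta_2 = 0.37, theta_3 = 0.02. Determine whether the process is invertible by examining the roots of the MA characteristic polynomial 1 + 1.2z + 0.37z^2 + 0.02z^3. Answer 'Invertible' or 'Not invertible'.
\text{Invertible}

The MA(q) characteristic polynomial is P(z) = 1 + 1.2z + 0.37z^2 + 0.02z^3.
Invertibility requires all roots to lie outside the unit circle, i.e. |z| > 1 for every root.
Degree 3: look for a simple real root z0 first, then factor out (1 - z/z0) and solve the remaining quadratic.
Testing z0 = -2.5: P(-2.5) = 1 + (1.2)(-2.5) + (0.37)(-2.5)^2 + (0.02)(-2.5)^3
  = 1 + (-3) + (2.3125) + (-0.3125) = 0.  So z_0 = -2.5 is a root, |z_0| = 2.5.
Divide out the factor (1 + 0.4 z) = (1 - z/z0) (since 1/z0 = -0.4):
  P(z) = (1 + 0.4 z)(1 + (0.8) z + (0.05) z^2)
  [check: z-coef 0.8 - (-0.4) = 1.2; z^2-coef 0.05 - (-0.4)(0.8) = 0.37; z^3-coef -(-0.4)(0.05) = 0.02.]
Remaining roots from the quadratic factor 1 + (0.8) z + (0.05) z^2:
  Set 1 + (0.8) z + (0.05) z^2 = 0, i.e. a z^2 + b z + c = 0 with a = 0.05, b = 0.8, c = 1.
  Discriminant D = b^2 - 4ac = (0.8)^2 - 4*(0.05)*1 = 0.64 - (0.2) = 0.44.
  D >= 0, so the roots are real: z = (-b +/- sqrt(D)) / (2a) = (-0.8 +/- 0.663325) / (0.1).
    z_1 = (-0.8 + 0.663325) / (0.1) = -1.3668,   |z_1| = 1.3668.
    z_2 = (-0.8 - 0.663325) / (0.1) = -14.6332,   |z_2| = 14.6332.
Moduli of all roots: 2.5000, 1.3668, 14.6332.
All moduli strictly greater than 1? Yes.
Verdict: Invertible.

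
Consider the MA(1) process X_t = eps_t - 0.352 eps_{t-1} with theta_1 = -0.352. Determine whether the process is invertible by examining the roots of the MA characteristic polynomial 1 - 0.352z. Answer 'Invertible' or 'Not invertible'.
\text{Invertible}

The MA(q) characteristic polynomial is P(z) = 1 - 0.352z.
Invertibility requires all roots to lie outside the unit circle, i.e. |z| > 1 for every root.
This is linear in z: 1 + (-0.352) z = 0  =>  z = -1/(-0.352) = 2.840909,  |z| = 2.840909.
Moduli of all roots: 2.8409.
All moduli strictly greater than 1? Yes.
Verdict: Invertible.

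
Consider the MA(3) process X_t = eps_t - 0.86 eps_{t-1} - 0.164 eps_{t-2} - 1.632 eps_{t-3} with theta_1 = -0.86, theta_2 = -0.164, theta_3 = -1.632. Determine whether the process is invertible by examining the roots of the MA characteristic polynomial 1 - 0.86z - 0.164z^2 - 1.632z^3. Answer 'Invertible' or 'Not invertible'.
\text{Not invertible}

The MA(q) characteristic polynomial is P(z) = 1 - 0.86z - 0.164z^2 - 1.632z^3.
Invertibility requires all roots to lie outside the unit circle, i.e. |z| > 1 for every root.
Degree 3: look for a simple real root z0 first, then factor out (1 - z/z0) and solve the remaining quadratic.
Testing z0 = 0.625: P(0.625) = 1 + (-0.86)(0.625) + (-0.164)(0.625)^2 + (-1.632)(0.625)^3
  = 1 + (-0.5375) + (-0.064063) + (-0.398438) = 0.  So z_0 = 0.625 is a root, |z_0| = 0.625.
Divide out the factor (1 - 1.6 z) = (1 - z/z0) (since 1/z0 = 1.6):
  P(z) = (1 - 1.6 z)(1 + (0.74) z + (1.02) z^2)
  [check: z-coef 0.74 - (1.6) = -0.86; z^2-coef 1.02 - (1.6)(0.74) = -0.164; z^3-coef -(1.6)(1.02) = -1.632.]
Remaining roots from the quadratic factor 1 + (0.74) z + (1.02) z^2:
  Set 1 + (0.74) z + (1.02) z^2 = 0, i.e. a z^2 + b z + c = 0 with a = 1.02, b = 0.74, c = 1.
  Discriminant D = b^2 - 4ac = (0.74)^2 - 4*(1.02)*1 = 0.5476 - (4.08) = -3.5324.
  D < 0, so the roots are the complex-conjugate pair z = (-b +/- i sqrt(-D)) / (2a) = -0.3627 +/- 0.9213i.
  For a conjugate pair |z|^2 = z * conj(z) = (product of roots) = c/a = 1/(1.02) = 0.980392, so |z| = sqrt(0.980392) = 0.9901 for both roots.
Moduli of all roots: 0.6250, 0.9901, 0.9901.
All moduli strictly greater than 1? No.
Verdict: Not invertible.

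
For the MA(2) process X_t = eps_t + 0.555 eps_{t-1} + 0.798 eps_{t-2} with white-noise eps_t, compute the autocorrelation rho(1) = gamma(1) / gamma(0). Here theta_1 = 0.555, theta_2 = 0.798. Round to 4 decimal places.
\rho(1) = 0.5131

For an MA(q) process with theta_0 = 1, the autocovariance is
  gamma(k) = sigma^2 * sum_{i=0..q-k} theta_i * theta_{i+k},
and rho(k) = gamma(k) / gamma(0). Sigma^2 cancels.
  numerator   = (1)*(0.555) + (0.555)*(0.798) = 0.99789.
  denominator = (1)^2 + (0.555)^2 + (0.798)^2 = 1.944829.
  rho(1) = 0.99789 / 1.944829 = 0.5131.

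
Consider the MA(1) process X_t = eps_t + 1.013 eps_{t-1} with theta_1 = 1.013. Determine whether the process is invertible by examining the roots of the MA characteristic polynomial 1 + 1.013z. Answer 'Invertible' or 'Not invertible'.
\text{Not invertible}

The MA(q) characteristic polynomial is P(z) = 1 + 1.013z.
Invertibility requires all roots to lie outside the unit circle, i.e. |z| > 1 for every root.
This is linear in z: 1 + (1.013) z = 0  =>  z = -1/(1.013) = -0.987167,  |z| = 0.987167.
Moduli of all roots: 0.9872.
All moduli strictly greater than 1? No.
Verdict: Not invertible.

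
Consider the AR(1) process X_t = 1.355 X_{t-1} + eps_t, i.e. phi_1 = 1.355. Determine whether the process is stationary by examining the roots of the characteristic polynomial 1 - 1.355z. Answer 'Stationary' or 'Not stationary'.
\text{Not stationary}

The AR(p) characteristic polynomial is P(z) = 1 - 1.355z.
Stationarity requires all roots to lie outside the unit circle, i.e. |z| > 1 for every root.
This is linear in z: 1 + (-1.355) z = 0  =>  z = -1/(-1.355) = 0.738007,  |z| = 0.738007.
Moduli of all roots: 0.7380.
All moduli strictly greater than 1? No.
Verdict: Not stationary.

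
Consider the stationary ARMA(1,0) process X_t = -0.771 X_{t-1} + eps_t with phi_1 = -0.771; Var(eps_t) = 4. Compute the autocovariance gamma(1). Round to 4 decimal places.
\gamma(1) = -7.6043

Multiply the model equation by X_{t-k} and take expectations. With theta_0 = psi_0 = 1 and psi_j the MA(infinity) weights, this gives
  gamma(k) - sum_i phi_i gamma(k-i) = c_k,
  c_k = sigma^2 * sum_{j=k..q} theta_j psi_{j-k}   (c_k = 0 for k > q),
using gamma(-m) = gamma(m).
Pure AR (q = 0): c_0 = sigma^2 = 4, c_k = 0 for k >= 1.
Equations for k = 0 and k = 1 (AR order 1):
  gamma(0) = phi_1 gamma(1) + c_0
  gamma(1) = phi_1 gamma(0) + c_1
Substituting the second into the first: gamma(0) (1 - phi_1^2) = c_0 + phi_1 c_1, so
  gamma(0) = c_0 / (1 - phi_1^2) = 4 / (1 - (-0.771)^2) = 4 / 0.405559 = 9.86293.
  gamma(1) = phi_1 gamma(0) = (-0.771)(9.86293) = -7.604319.
Therefore gamma(1) = -7.6043 (to 4 decimal places).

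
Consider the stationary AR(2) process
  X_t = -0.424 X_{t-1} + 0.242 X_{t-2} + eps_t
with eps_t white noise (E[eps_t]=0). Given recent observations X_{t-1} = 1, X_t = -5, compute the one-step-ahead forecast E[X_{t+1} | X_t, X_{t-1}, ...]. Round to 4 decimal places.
E[X_{t+1} \mid \mathcal F_t] = 2.3620

For an AR(p) model X_t = c + sum_i phi_i X_{t-i} + eps_t, the
one-step-ahead conditional mean is
  E[X_{t+1} | X_t, ...] = c + sum_i phi_i X_{t+1-i}.
Substitute known values:
  E[X_{t+1} | ...] = (-0.424) * (-5) + (0.242) * (1)
                   = 2.3620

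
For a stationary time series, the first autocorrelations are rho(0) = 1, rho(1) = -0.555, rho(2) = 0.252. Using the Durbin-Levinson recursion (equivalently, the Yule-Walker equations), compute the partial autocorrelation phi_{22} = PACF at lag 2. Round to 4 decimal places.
\phi_{22} = -0.0810

The PACF at lag k is phi_{kk}, the last component of the solution
to the Yule-Walker system G_k phi = r_k where
  (G_k)_{ij} = rho(|i - j|), (r_k)_i = rho(i), i,j = 1..k.
Equivalently, Durbin-Levinson gives phi_{kk} iteratively:
  phi_{11} = rho(1)
  phi_{kk} = [rho(k) - sum_{j=1..k-1} phi_{k-1,j} rho(k-j)]
            / [1 - sum_{j=1..k-1} phi_{k-1,j} rho(j)],
  phi_{k,j} = phi_{k-1,j} - phi_{kk} phi_{k-1,k-j},  j = 1..k-1.
Step k = 1:
  phi_11 = rho(1) = -0.555.
Step k = 2:
  phi_22 = [rho(2) - phi_11 rho(1)] / [1 - phi_11 rho(1)] = [0.252 - (-0.555)(-0.555)] / [1 - (-0.555)(-0.555)]
         = -0.056025 / 0.691975 = -0.081.
Therefore phi_{22} = -0.0810.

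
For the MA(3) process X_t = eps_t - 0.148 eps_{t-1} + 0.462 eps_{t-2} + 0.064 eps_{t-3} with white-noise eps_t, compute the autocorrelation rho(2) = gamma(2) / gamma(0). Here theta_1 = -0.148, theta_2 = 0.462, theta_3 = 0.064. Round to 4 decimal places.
\rho(2) = 0.3651

For an MA(q) process with theta_0 = 1, the autocovariance is
  gamma(k) = sigma^2 * sum_{i=0..q-k} theta_i * theta_{i+k},
and rho(k) = gamma(k) / gamma(0). Sigma^2 cancels.
  numerator   = (1)*(0.462) + (-0.148)*(0.064) = 0.452528.
  denominator = (1)^2 + (-0.148)^2 + (0.462)^2 + (0.064)^2 = 1.239444.
  rho(2) = 0.452528 / 1.239444 = 0.3651.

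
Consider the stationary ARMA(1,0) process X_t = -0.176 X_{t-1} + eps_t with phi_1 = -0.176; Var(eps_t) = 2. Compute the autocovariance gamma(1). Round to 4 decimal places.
\gamma(1) = -0.3633

Multiply the model equation by X_{t-k} and take expectations. With theta_0 = psi_0 = 1 and psi_j the MA(infinity) weights, this gives
  gamma(k) - sum_i phi_i gamma(k-i) = c_k,
  c_k = sigma^2 * sum_{j=k..q} theta_j psi_{j-k}   (c_k = 0 for k > q),
using gamma(-m) = gamma(m).
Pure AR (q = 0): c_0 = sigma^2 = 2, c_k = 0 for k >= 1.
Equations for k = 0 and k = 1 (AR order 1):
  gamma(0) = phi_1 gamma(1) + c_0
  gamma(1) = phi_1 gamma(0) + c_1
Substituting the second into the first: gamma(0) (1 - phi_1^2) = c_0 + phi_1 c_1, so
  gamma(0) = c_0 / (1 - phi_1^2) = 2 / (1 - (-0.176)^2) = 2 / 0.969024 = 2.063932.
  gamma(1) = phi_1 gamma(0) = (-0.176)(2.063932) = -0.363252.
Therefore gamma(1) = -0.3633 (to 4 decimal places).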